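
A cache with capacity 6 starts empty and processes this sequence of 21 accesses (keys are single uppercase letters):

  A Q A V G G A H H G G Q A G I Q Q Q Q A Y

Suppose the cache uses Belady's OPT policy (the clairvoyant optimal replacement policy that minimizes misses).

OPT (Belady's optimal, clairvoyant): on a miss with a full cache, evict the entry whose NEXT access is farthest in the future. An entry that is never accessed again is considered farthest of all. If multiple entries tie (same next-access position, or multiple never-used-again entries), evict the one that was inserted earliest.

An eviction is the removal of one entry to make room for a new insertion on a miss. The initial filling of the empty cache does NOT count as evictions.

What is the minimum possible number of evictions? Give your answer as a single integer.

OPT (Belady) simulation (capacity=6):
  1. access A: MISS. Cache: [A]
  2. access Q: MISS. Cache: [A Q]
  3. access A: HIT. Next use of A: step 7. Cache: [A Q]
  4. access V: MISS. Cache: [A Q V]
  5. access G: MISS. Cache: [A Q V G]
  6. access G: HIT. Next use of G: step 10. Cache: [A Q V G]
  7. access A: HIT. Next use of A: step 13. Cache: [A Q V G]
  8. access H: MISS. Cache: [A Q V G H]
  9. access H: HIT. Next use of H: never. Cache: [A Q V G H]
  10. access G: HIT. Next use of G: step 11. Cache: [A Q V G H]
  11. access G: HIT. Next use of G: step 14. Cache: [A Q V G H]
  12. access Q: HIT. Next use of Q: step 16. Cache: [A Q V G H]
  13. access A: HIT. Next use of A: step 20. Cache: [A Q V G H]
  14. access G: HIT. Next use of G: never. Cache: [A Q V G H]
  15. access I: MISS. Cache: [A Q V G H I]
  16. access Q: HIT. Next use of Q: step 17. Cache: [A Q V G H I]
  17. access Q: HIT. Next use of Q: step 18. Cache: [A Q V G H I]
  18. access Q: HIT. Next use of Q: step 19. Cache: [A Q V G H I]
  19. access Q: HIT. Next use of Q: never. Cache: [A Q V G H I]
  20. access A: HIT. Next use of A: never. Cache: [A Q V G H I]
  21. access Y: MISS, evict A (next use: never). Cache: [Q V G H I Y]
Total: 14 hits, 7 misses, 1 evictions

Answer: 1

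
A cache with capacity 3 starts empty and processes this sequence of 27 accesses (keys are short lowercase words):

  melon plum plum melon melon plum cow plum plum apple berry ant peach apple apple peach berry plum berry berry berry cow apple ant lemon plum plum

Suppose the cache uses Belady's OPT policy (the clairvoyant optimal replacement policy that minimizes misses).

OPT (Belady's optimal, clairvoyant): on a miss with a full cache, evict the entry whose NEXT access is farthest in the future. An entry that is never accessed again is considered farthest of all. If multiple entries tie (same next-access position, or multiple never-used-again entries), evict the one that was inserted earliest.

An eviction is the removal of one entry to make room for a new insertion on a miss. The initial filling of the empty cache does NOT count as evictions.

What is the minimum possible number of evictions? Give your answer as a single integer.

OPT (Belady) simulation (capacity=3):
  1. access melon: MISS. Cache: [melon]
  2. access plum: MISS. Cache: [melon plum]
  3. access plum: HIT. Next use of plum: step 6. Cache: [melon plum]
  4. access melon: HIT. Next use of melon: step 5. Cache: [melon plum]
  5. access melon: HIT. Next use of melon: never. Cache: [melon plum]
  6. access plum: HIT. Next use of plum: step 8. Cache: [melon plum]
  7. access cow: MISS. Cache: [melon plum cow]
  8. access plum: HIT. Next use of plum: step 9. Cache: [melon plum cow]
  9. access plum: HIT. Next use of plum: step 18. Cache: [melon plum cow]
  10. access apple: MISS, evict melon (next use: never). Cache: [plum cow apple]
  11. access berry: MISS, evict cow (next use: step 22). Cache: [plum apple berry]
  12. access ant: MISS, evict plum (next use: step 18). Cache: [apple berry ant]
  13. access peach: MISS, evict ant (next use: step 24). Cache: [apple berry peach]
  14. access apple: HIT. Next use of apple: step 15. Cache: [apple berry peach]
  15. access apple: HIT. Next use of apple: step 23. Cache: [apple berry peach]
  16. access peach: HIT. Next use of peach: never. Cache: [apple berry peach]
  17. access berry: HIT. Next use of berry: step 19. Cache: [apple berry peach]
  18. access plum: MISS, evict peach (next use: never). Cache: [apple berry plum]
  19. access berry: HIT. Next use of berry: step 20. Cache: [apple berry plum]
  20. access berry: HIT. Next use of berry: step 21. Cache: [apple berry plum]
  21. access berry: HIT. Next use of berry: never. Cache: [apple berry plum]
  22. access cow: MISS, evict berry (next use: never). Cache: [apple plum cow]
  23. access apple: HIT. Next use of apple: never. Cache: [apple plum cow]
  24. access ant: MISS, evict apple (next use: never). Cache: [plum cow ant]
  25. access lemon: MISS, evict cow (next use: never). Cache: [plum ant lemon]
  26. access plum: HIT. Next use of plum: step 27. Cache: [plum ant lemon]
  27. access plum: HIT. Next use of plum: never. Cache: [plum ant lemon]
Total: 16 hits, 11 misses, 8 evictions

Answer: 8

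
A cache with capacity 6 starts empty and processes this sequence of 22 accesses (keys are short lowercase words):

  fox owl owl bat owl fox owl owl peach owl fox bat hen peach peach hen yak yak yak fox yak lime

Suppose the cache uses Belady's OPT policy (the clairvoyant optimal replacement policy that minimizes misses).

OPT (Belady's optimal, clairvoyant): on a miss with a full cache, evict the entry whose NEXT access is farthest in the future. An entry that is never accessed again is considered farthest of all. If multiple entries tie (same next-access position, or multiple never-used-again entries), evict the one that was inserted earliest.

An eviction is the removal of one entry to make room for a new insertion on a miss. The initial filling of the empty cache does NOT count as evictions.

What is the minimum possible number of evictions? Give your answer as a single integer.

Answer: 1

Derivation:
OPT (Belady) simulation (capacity=6):
  1. access fox: MISS. Cache: [fox]
  2. access owl: MISS. Cache: [fox owl]
  3. access owl: HIT. Next use of owl: step 5. Cache: [fox owl]
  4. access bat: MISS. Cache: [fox owl bat]
  5. access owl: HIT. Next use of owl: step 7. Cache: [fox owl bat]
  6. access fox: HIT. Next use of fox: step 11. Cache: [fox owl bat]
  7. access owl: HIT. Next use of owl: step 8. Cache: [fox owl bat]
  8. access owl: HIT. Next use of owl: step 10. Cache: [fox owl bat]
  9. access peach: MISS. Cache: [fox owl bat peach]
  10. access owl: HIT. Next use of owl: never. Cache: [fox owl bat peach]
  11. access fox: HIT. Next use of fox: step 20. Cache: [fox owl bat peach]
  12. access bat: HIT. Next use of bat: never. Cache: [fox owl bat peach]
  13. access hen: MISS. Cache: [fox owl bat peach hen]
  14. access peach: HIT. Next use of peach: step 15. Cache: [fox owl bat peach hen]
  15. access peach: HIT. Next use of peach: never. Cache: [fox owl bat peach hen]
  16. access hen: HIT. Next use of hen: never. Cache: [fox owl bat peach hen]
  17. access yak: MISS. Cache: [fox owl bat peach hen yak]
  18. access yak: HIT. Next use of yak: step 19. Cache: [fox owl bat peach hen yak]
  19. access yak: HIT. Next use of yak: step 21. Cache: [fox owl bat peach hen yak]
  20. access fox: HIT. Next use of fox: never. Cache: [fox owl bat peach hen yak]
  21. access yak: HIT. Next use of yak: never. Cache: [fox owl bat peach hen yak]
  22. access lime: MISS, evict fox (next use: never). Cache: [owl bat peach hen yak lime]
Total: 15 hits, 7 misses, 1 evictions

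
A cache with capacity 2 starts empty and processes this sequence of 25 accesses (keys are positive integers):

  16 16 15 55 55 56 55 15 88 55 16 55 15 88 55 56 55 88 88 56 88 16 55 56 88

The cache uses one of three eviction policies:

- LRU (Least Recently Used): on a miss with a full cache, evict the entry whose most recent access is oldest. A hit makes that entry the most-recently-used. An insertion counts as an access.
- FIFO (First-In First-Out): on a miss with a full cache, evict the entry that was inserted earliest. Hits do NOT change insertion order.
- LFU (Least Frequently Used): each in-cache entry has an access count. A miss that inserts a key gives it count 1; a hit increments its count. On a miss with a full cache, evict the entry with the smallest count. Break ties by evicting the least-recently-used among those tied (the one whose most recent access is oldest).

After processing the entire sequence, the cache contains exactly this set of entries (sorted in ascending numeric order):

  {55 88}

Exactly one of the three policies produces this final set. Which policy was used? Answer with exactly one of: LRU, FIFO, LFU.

Answer: LFU

Derivation:
Simulating under each policy and comparing final sets:
  LRU: final set = {56 88} -> differs
  FIFO: final set = {56 88} -> differs
  LFU: final set = {55 88} -> MATCHES target
Only LFU produces the target set.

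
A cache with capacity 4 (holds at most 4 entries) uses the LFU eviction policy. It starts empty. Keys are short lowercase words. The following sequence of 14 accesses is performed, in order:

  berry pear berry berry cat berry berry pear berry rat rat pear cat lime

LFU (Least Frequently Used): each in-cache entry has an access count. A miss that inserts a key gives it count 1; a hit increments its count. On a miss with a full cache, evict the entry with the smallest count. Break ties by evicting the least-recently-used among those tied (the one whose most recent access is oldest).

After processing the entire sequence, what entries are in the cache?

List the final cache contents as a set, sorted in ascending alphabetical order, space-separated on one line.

LFU simulation (capacity=4):
  1. access berry: MISS. Cache: [berry(c=1)]
  2. access pear: MISS. Cache: [berry(c=1) pear(c=1)]
  3. access berry: HIT, count now 2. Cache: [pear(c=1) berry(c=2)]
  4. access berry: HIT, count now 3. Cache: [pear(c=1) berry(c=3)]
  5. access cat: MISS. Cache: [pear(c=1) cat(c=1) berry(c=3)]
  6. access berry: HIT, count now 4. Cache: [pear(c=1) cat(c=1) berry(c=4)]
  7. access berry: HIT, count now 5. Cache: [pear(c=1) cat(c=1) berry(c=5)]
  8. access pear: HIT, count now 2. Cache: [cat(c=1) pear(c=2) berry(c=5)]
  9. access berry: HIT, count now 6. Cache: [cat(c=1) pear(c=2) berry(c=6)]
  10. access rat: MISS. Cache: [cat(c=1) rat(c=1) pear(c=2) berry(c=6)]
  11. access rat: HIT, count now 2. Cache: [cat(c=1) pear(c=2) rat(c=2) berry(c=6)]
  12. access pear: HIT, count now 3. Cache: [cat(c=1) rat(c=2) pear(c=3) berry(c=6)]
  13. access cat: HIT, count now 2. Cache: [rat(c=2) cat(c=2) pear(c=3) berry(c=6)]
  14. access lime: MISS, evict rat(c=2). Cache: [lime(c=1) cat(c=2) pear(c=3) berry(c=6)]
Total: 9 hits, 5 misses, 1 evictions

Answer: berry cat lime pear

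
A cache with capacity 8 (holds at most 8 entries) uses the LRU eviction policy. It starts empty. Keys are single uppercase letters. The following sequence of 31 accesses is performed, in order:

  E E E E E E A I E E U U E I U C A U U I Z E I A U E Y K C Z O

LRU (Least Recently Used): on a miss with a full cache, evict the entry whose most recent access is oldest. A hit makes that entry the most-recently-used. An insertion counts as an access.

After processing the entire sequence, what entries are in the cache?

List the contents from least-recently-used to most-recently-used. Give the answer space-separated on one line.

LRU simulation (capacity=8):
  1. access E: MISS. Cache (LRU->MRU): [E]
  2. access E: HIT. Cache (LRU->MRU): [E]
  3. access E: HIT. Cache (LRU->MRU): [E]
  4. access E: HIT. Cache (LRU->MRU): [E]
  5. access E: HIT. Cache (LRU->MRU): [E]
  6. access E: HIT. Cache (LRU->MRU): [E]
  7. access A: MISS. Cache (LRU->MRU): [E A]
  8. access I: MISS. Cache (LRU->MRU): [E A I]
  9. access E: HIT. Cache (LRU->MRU): [A I E]
  10. access E: HIT. Cache (LRU->MRU): [A I E]
  11. access U: MISS. Cache (LRU->MRU): [A I E U]
  12. access U: HIT. Cache (LRU->MRU): [A I E U]
  13. access E: HIT. Cache (LRU->MRU): [A I U E]
  14. access I: HIT. Cache (LRU->MRU): [A U E I]
  15. access U: HIT. Cache (LRU->MRU): [A E I U]
  16. access C: MISS. Cache (LRU->MRU): [A E I U C]
  17. access A: HIT. Cache (LRU->MRU): [E I U C A]
  18. access U: HIT. Cache (LRU->MRU): [E I C A U]
  19. access U: HIT. Cache (LRU->MRU): [E I C A U]
  20. access I: HIT. Cache (LRU->MRU): [E C A U I]
  21. access Z: MISS. Cache (LRU->MRU): [E C A U I Z]
  22. access E: HIT. Cache (LRU->MRU): [C A U I Z E]
  23. access I: HIT. Cache (LRU->MRU): [C A U Z E I]
  24. access A: HIT. Cache (LRU->MRU): [C U Z E I A]
  25. access U: HIT. Cache (LRU->MRU): [C Z E I A U]
  26. access E: HIT. Cache (LRU->MRU): [C Z I A U E]
  27. access Y: MISS. Cache (LRU->MRU): [C Z I A U E Y]
  28. access K: MISS. Cache (LRU->MRU): [C Z I A U E Y K]
  29. access C: HIT. Cache (LRU->MRU): [Z I A U E Y K C]
  30. access Z: HIT. Cache (LRU->MRU): [I A U E Y K C Z]
  31. access O: MISS, evict I. Cache (LRU->MRU): [A U E Y K C Z O]
Total: 22 hits, 9 misses, 1 evictions

Answer: A U E Y K C Z O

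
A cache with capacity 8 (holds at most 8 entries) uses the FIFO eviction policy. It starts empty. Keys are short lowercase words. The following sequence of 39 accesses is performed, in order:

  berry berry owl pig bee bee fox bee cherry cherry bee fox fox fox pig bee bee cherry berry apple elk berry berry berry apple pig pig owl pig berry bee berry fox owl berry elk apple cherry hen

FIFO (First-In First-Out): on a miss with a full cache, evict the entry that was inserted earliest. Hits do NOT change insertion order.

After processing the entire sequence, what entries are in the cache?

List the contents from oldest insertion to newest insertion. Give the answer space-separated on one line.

FIFO simulation (capacity=8):
  1. access berry: MISS. Cache (old->new): [berry]
  2. access berry: HIT. Cache (old->new): [berry]
  3. access owl: MISS. Cache (old->new): [berry owl]
  4. access pig: MISS. Cache (old->new): [berry owl pig]
  5. access bee: MISS. Cache (old->new): [berry owl pig bee]
  6. access bee: HIT. Cache (old->new): [berry owl pig bee]
  7. access fox: MISS. Cache (old->new): [berry owl pig bee fox]
  8. access bee: HIT. Cache (old->new): [berry owl pig bee fox]
  9. access cherry: MISS. Cache (old->new): [berry owl pig bee fox cherry]
  10. access cherry: HIT. Cache (old->new): [berry owl pig bee fox cherry]
  11. access bee: HIT. Cache (old->new): [berry owl pig bee fox cherry]
  12. access fox: HIT. Cache (old->new): [berry owl pig bee fox cherry]
  13. access fox: HIT. Cache (old->new): [berry owl pig bee fox cherry]
  14. access fox: HIT. Cache (old->new): [berry owl pig bee fox cherry]
  15. access pig: HIT. Cache (old->new): [berry owl pig bee fox cherry]
  16. access bee: HIT. Cache (old->new): [berry owl pig bee fox cherry]
  17. access bee: HIT. Cache (old->new): [berry owl pig bee fox cherry]
  18. access cherry: HIT. Cache (old->new): [berry owl pig bee fox cherry]
  19. access berry: HIT. Cache (old->new): [berry owl pig bee fox cherry]
  20. access apple: MISS. Cache (old->new): [berry owl pig bee fox cherry apple]
  21. access elk: MISS. Cache (old->new): [berry owl pig bee fox cherry apple elk]
  22. access berry: HIT. Cache (old->new): [berry owl pig bee fox cherry apple elk]
  23. access berry: HIT. Cache (old->new): [berry owl pig bee fox cherry apple elk]
  24. access berry: HIT. Cache (old->new): [berry owl pig bee fox cherry apple elk]
  25. access apple: HIT. Cache (old->new): [berry owl pig bee fox cherry apple elk]
  26. access pig: HIT. Cache (old->new): [berry owl pig bee fox cherry apple elk]
  27. access pig: HIT. Cache (old->new): [berry owl pig bee fox cherry apple elk]
  28. access owl: HIT. Cache (old->new): [berry owl pig bee fox cherry apple elk]
  29. access pig: HIT. Cache (old->new): [berry owl pig bee fox cherry apple elk]
  30. access berry: HIT. Cache (old->new): [berry owl pig bee fox cherry apple elk]
  31. access bee: HIT. Cache (old->new): [berry owl pig bee fox cherry apple elk]
  32. access berry: HIT. Cache (old->new): [berry owl pig bee fox cherry apple elk]
  33. access fox: HIT. Cache (old->new): [berry owl pig bee fox cherry apple elk]
  34. access owl: HIT. Cache (old->new): [berry owl pig bee fox cherry apple elk]
  35. access berry: HIT. Cache (old->new): [berry owl pig bee fox cherry apple elk]
  36. access elk: HIT. Cache (old->new): [berry owl pig bee fox cherry apple elk]
  37. access apple: HIT. Cache (old->new): [berry owl pig bee fox cherry apple elk]
  38. access cherry: HIT. Cache (old->new): [berry owl pig bee fox cherry apple elk]
  39. access hen: MISS, evict berry. Cache (old->new): [owl pig bee fox cherry apple elk hen]
Total: 30 hits, 9 misses, 1 evictions

Answer: owl pig bee fox cherry apple elk hen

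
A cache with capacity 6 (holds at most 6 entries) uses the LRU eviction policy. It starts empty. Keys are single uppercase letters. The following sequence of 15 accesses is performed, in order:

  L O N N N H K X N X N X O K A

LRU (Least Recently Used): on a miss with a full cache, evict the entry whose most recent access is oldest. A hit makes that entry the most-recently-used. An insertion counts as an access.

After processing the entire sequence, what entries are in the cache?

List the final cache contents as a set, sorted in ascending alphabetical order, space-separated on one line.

LRU simulation (capacity=6):
  1. access L: MISS. Cache (LRU->MRU): [L]
  2. access O: MISS. Cache (LRU->MRU): [L O]
  3. access N: MISS. Cache (LRU->MRU): [L O N]
  4. access N: HIT. Cache (LRU->MRU): [L O N]
  5. access N: HIT. Cache (LRU->MRU): [L O N]
  6. access H: MISS. Cache (LRU->MRU): [L O N H]
  7. access K: MISS. Cache (LRU->MRU): [L O N H K]
  8. access X: MISS. Cache (LRU->MRU): [L O N H K X]
  9. access N: HIT. Cache (LRU->MRU): [L O H K X N]
  10. access X: HIT. Cache (LRU->MRU): [L O H K N X]
  11. access N: HIT. Cache (LRU->MRU): [L O H K X N]
  12. access X: HIT. Cache (LRU->MRU): [L O H K N X]
  13. access O: HIT. Cache (LRU->MRU): [L H K N X O]
  14. access K: HIT. Cache (LRU->MRU): [L H N X O K]
  15. access A: MISS, evict L. Cache (LRU->MRU): [H N X O K A]
Total: 8 hits, 7 misses, 1 evictions

Answer: A H K N O X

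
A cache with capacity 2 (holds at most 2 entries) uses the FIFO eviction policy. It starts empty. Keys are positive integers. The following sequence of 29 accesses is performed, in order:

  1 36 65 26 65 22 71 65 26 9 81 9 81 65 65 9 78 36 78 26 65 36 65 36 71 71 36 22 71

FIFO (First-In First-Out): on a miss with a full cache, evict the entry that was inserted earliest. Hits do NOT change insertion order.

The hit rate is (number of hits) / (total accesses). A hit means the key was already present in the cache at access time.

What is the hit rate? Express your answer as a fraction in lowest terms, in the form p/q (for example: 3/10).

FIFO simulation (capacity=2):
  1. access 1: MISS. Cache (old->new): [1]
  2. access 36: MISS. Cache (old->new): [1 36]
  3. access 65: MISS, evict 1. Cache (old->new): [36 65]
  4. access 26: MISS, evict 36. Cache (old->new): [65 26]
  5. access 65: HIT. Cache (old->new): [65 26]
  6. access 22: MISS, evict 65. Cache (old->new): [26 22]
  7. access 71: MISS, evict 26. Cache (old->new): [22 71]
  8. access 65: MISS, evict 22. Cache (old->new): [71 65]
  9. access 26: MISS, evict 71. Cache (old->new): [65 26]
  10. access 9: MISS, evict 65. Cache (old->new): [26 9]
  11. access 81: MISS, evict 26. Cache (old->new): [9 81]
  12. access 9: HIT. Cache (old->new): [9 81]
  13. access 81: HIT. Cache (old->new): [9 81]
  14. access 65: MISS, evict 9. Cache (old->new): [81 65]
  15. access 65: HIT. Cache (old->new): [81 65]
  16. access 9: MISS, evict 81. Cache (old->new): [65 9]
  17. access 78: MISS, evict 65. Cache (old->new): [9 78]
  18. access 36: MISS, evict 9. Cache (old->new): [78 36]
  19. access 78: HIT. Cache (old->new): [78 36]
  20. access 26: MISS, evict 78. Cache (old->new): [36 26]
  21. access 65: MISS, evict 36. Cache (old->new): [26 65]
  22. access 36: MISS, evict 26. Cache (old->new): [65 36]
  23. access 65: HIT. Cache (old->new): [65 36]
  24. access 36: HIT. Cache (old->new): [65 36]
  25. access 71: MISS, evict 65. Cache (old->new): [36 71]
  26. access 71: HIT. Cache (old->new): [36 71]
  27. access 36: HIT. Cache (old->new): [36 71]
  28. access 22: MISS, evict 36. Cache (old->new): [71 22]
  29. access 71: HIT. Cache (old->new): [71 22]
Total: 10 hits, 19 misses, 17 evictions

Hit rate = 10/29

Answer: 10/29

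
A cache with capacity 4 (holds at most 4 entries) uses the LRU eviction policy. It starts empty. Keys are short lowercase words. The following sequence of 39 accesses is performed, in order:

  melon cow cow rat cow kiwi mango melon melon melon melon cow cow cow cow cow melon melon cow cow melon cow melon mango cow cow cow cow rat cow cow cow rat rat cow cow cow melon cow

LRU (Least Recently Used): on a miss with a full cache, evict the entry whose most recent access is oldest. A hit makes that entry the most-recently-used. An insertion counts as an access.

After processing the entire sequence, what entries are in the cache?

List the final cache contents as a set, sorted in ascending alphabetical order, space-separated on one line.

Answer: cow mango melon rat

Derivation:
LRU simulation (capacity=4):
  1. access melon: MISS. Cache (LRU->MRU): [melon]
  2. access cow: MISS. Cache (LRU->MRU): [melon cow]
  3. access cow: HIT. Cache (LRU->MRU): [melon cow]
  4. access rat: MISS. Cache (LRU->MRU): [melon cow rat]
  5. access cow: HIT. Cache (LRU->MRU): [melon rat cow]
  6. access kiwi: MISS. Cache (LRU->MRU): [melon rat cow kiwi]
  7. access mango: MISS, evict melon. Cache (LRU->MRU): [rat cow kiwi mango]
  8. access melon: MISS, evict rat. Cache (LRU->MRU): [cow kiwi mango melon]
  9. access melon: HIT. Cache (LRU->MRU): [cow kiwi mango melon]
  10. access melon: HIT. Cache (LRU->MRU): [cow kiwi mango melon]
  11. access melon: HIT. Cache (LRU->MRU): [cow kiwi mango melon]
  12. access cow: HIT. Cache (LRU->MRU): [kiwi mango melon cow]
  13. access cow: HIT. Cache (LRU->MRU): [kiwi mango melon cow]
  14. access cow: HIT. Cache (LRU->MRU): [kiwi mango melon cow]
  15. access cow: HIT. Cache (LRU->MRU): [kiwi mango melon cow]
  16. access cow: HIT. Cache (LRU->MRU): [kiwi mango melon cow]
  17. access melon: HIT. Cache (LRU->MRU): [kiwi mango cow melon]
  18. access melon: HIT. Cache (LRU->MRU): [kiwi mango cow melon]
  19. access cow: HIT. Cache (LRU->MRU): [kiwi mango melon cow]
  20. access cow: HIT. Cache (LRU->MRU): [kiwi mango melon cow]
  21. access melon: HIT. Cache (LRU->MRU): [kiwi mango cow melon]
  22. access cow: HIT. Cache (LRU->MRU): [kiwi mango melon cow]
  23. access melon: HIT. Cache (LRU->MRU): [kiwi mango cow melon]
  24. access mango: HIT. Cache (LRU->MRU): [kiwi cow melon mango]
  25. access cow: HIT. Cache (LRU->MRU): [kiwi melon mango cow]
  26. access cow: HIT. Cache (LRU->MRU): [kiwi melon mango cow]
  27. access cow: HIT. Cache (LRU->MRU): [kiwi melon mango cow]
  28. access cow: HIT. Cache (LRU->MRU): [kiwi melon mango cow]
  29. access rat: MISS, evict kiwi. Cache (LRU->MRU): [melon mango cow rat]
  30. access cow: HIT. Cache (LRU->MRU): [melon mango rat cow]
  31. access cow: HIT. Cache (LRU->MRU): [melon mango rat cow]
  32. access cow: HIT. Cache (LRU->MRU): [melon mango rat cow]
  33. access rat: HIT. Cache (LRU->MRU): [melon mango cow rat]
  34. access rat: HIT. Cache (LRU->MRU): [melon mango cow rat]
  35. access cow: HIT. Cache (LRU->MRU): [melon mango rat cow]
  36. access cow: HIT. Cache (LRU->MRU): [melon mango rat cow]
  37. access cow: HIT. Cache (LRU->MRU): [melon mango rat cow]
  38. access melon: HIT. Cache (LRU->MRU): [mango rat cow melon]
  39. access cow: HIT. Cache (LRU->MRU): [mango rat melon cow]
Total: 32 hits, 7 misses, 3 evictions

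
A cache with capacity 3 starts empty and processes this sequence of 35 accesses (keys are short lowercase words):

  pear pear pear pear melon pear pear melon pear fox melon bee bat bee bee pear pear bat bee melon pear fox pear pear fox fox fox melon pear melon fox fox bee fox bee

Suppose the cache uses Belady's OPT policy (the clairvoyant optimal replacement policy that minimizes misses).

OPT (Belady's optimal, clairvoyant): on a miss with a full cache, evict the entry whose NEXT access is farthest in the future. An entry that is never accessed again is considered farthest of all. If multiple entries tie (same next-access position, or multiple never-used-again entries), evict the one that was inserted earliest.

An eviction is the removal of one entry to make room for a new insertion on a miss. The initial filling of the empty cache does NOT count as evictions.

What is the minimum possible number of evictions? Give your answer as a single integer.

Answer: 5

Derivation:
OPT (Belady) simulation (capacity=3):
  1. access pear: MISS. Cache: [pear]
  2. access pear: HIT. Next use of pear: step 3. Cache: [pear]
  3. access pear: HIT. Next use of pear: step 4. Cache: [pear]
  4. access pear: HIT. Next use of pear: step 6. Cache: [pear]
  5. access melon: MISS. Cache: [pear melon]
  6. access pear: HIT. Next use of pear: step 7. Cache: [pear melon]
  7. access pear: HIT. Next use of pear: step 9. Cache: [pear melon]
  8. access melon: HIT. Next use of melon: step 11. Cache: [pear melon]
  9. access pear: HIT. Next use of pear: step 16. Cache: [pear melon]
  10. access fox: MISS. Cache: [pear melon fox]
  11. access melon: HIT. Next use of melon: step 20. Cache: [pear melon fox]
  12. access bee: MISS, evict fox (next use: step 22). Cache: [pear melon bee]
  13. access bat: MISS, evict melon (next use: step 20). Cache: [pear bee bat]
  14. access bee: HIT. Next use of bee: step 15. Cache: [pear bee bat]
  15. access bee: HIT. Next use of bee: step 19. Cache: [pear bee bat]
  16. access pear: HIT. Next use of pear: step 17. Cache: [pear bee bat]
  17. access pear: HIT. Next use of pear: step 21. Cache: [pear bee bat]
  18. access bat: HIT. Next use of bat: never. Cache: [pear bee bat]
  19. access bee: HIT. Next use of bee: step 33. Cache: [pear bee bat]
  20. access melon: MISS, evict bat (next use: never). Cache: [pear bee melon]
  21. access pear: HIT. Next use of pear: step 23. Cache: [pear bee melon]
  22. access fox: MISS, evict bee (next use: step 33). Cache: [pear melon fox]
  23. access pear: HIT. Next use of pear: step 24. Cache: [pear melon fox]
  24. access pear: HIT. Next use of pear: step 29. Cache: [pear melon fox]
  25. access fox: HIT. Next use of fox: step 26. Cache: [pear melon fox]
  26. access fox: HIT. Next use of fox: step 27. Cache: [pear melon fox]
  27. access fox: HIT. Next use of fox: step 31. Cache: [pear melon fox]
  28. access melon: HIT. Next use of melon: step 30. Cache: [pear melon fox]
  29. access pear: HIT. Next use of pear: never. Cache: [pear melon fox]
  30. access melon: HIT. Next use of melon: never. Cache: [pear melon fox]
  31. access fox: HIT. Next use of fox: step 32. Cache: [pear melon fox]
  32. access fox: HIT. Next use of fox: step 34. Cache: [pear melon fox]
  33. access bee: MISS, evict pear (next use: never). Cache: [melon fox bee]
  34. access fox: HIT. Next use of fox: never. Cache: [melon fox bee]
  35. access bee: HIT. Next use of bee: never. Cache: [melon fox bee]
Total: 27 hits, 8 misses, 5 evictions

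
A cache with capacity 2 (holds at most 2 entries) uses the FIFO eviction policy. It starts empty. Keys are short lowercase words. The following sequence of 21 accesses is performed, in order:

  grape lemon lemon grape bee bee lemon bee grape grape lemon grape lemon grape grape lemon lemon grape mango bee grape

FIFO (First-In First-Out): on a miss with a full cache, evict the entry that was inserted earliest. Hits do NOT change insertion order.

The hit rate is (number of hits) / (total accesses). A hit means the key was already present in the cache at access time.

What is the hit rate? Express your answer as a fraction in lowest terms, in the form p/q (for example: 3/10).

FIFO simulation (capacity=2):
  1. access grape: MISS. Cache (old->new): [grape]
  2. access lemon: MISS. Cache (old->new): [grape lemon]
  3. access lemon: HIT. Cache (old->new): [grape lemon]
  4. access grape: HIT. Cache (old->new): [grape lemon]
  5. access bee: MISS, evict grape. Cache (old->new): [lemon bee]
  6. access bee: HIT. Cache (old->new): [lemon bee]
  7. access lemon: HIT. Cache (old->new): [lemon bee]
  8. access bee: HIT. Cache (old->new): [lemon bee]
  9. access grape: MISS, evict lemon. Cache (old->new): [bee grape]
  10. access grape: HIT. Cache (old->new): [bee grape]
  11. access lemon: MISS, evict bee. Cache (old->new): [grape lemon]
  12. access grape: HIT. Cache (old->new): [grape lemon]
  13. access lemon: HIT. Cache (old->new): [grape lemon]
  14. access grape: HIT. Cache (old->new): [grape lemon]
  15. access grape: HIT. Cache (old->new): [grape lemon]
  16. access lemon: HIT. Cache (old->new): [grape lemon]
  17. access lemon: HIT. Cache (old->new): [grape lemon]
  18. access grape: HIT. Cache (old->new): [grape lemon]
  19. access mango: MISS, evict grape. Cache (old->new): [lemon mango]
  20. access bee: MISS, evict lemon. Cache (old->new): [mango bee]
  21. access grape: MISS, evict mango. Cache (old->new): [bee grape]
Total: 13 hits, 8 misses, 6 evictions

Hit rate = 13/21

Answer: 13/21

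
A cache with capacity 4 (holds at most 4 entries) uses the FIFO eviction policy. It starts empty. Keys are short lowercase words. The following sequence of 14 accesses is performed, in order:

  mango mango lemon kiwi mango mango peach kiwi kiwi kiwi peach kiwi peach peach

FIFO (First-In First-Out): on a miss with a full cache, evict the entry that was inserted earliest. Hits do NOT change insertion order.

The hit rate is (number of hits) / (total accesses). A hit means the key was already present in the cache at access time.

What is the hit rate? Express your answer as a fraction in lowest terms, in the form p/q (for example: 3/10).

Answer: 5/7

Derivation:
FIFO simulation (capacity=4):
  1. access mango: MISS. Cache (old->new): [mango]
  2. access mango: HIT. Cache (old->new): [mango]
  3. access lemon: MISS. Cache (old->new): [mango lemon]
  4. access kiwi: MISS. Cache (old->new): [mango lemon kiwi]
  5. access mango: HIT. Cache (old->new): [mango lemon kiwi]
  6. access mango: HIT. Cache (old->new): [mango lemon kiwi]
  7. access peach: MISS. Cache (old->new): [mango lemon kiwi peach]
  8. access kiwi: HIT. Cache (old->new): [mango lemon kiwi peach]
  9. access kiwi: HIT. Cache (old->new): [mango lemon kiwi peach]
  10. access kiwi: HIT. Cache (old->new): [mango lemon kiwi peach]
  11. access peach: HIT. Cache (old->new): [mango lemon kiwi peach]
  12. access kiwi: HIT. Cache (old->new): [mango lemon kiwi peach]
  13. access peach: HIT. Cache (old->new): [mango lemon kiwi peach]
  14. access peach: HIT. Cache (old->new): [mango lemon kiwi peach]
Total: 10 hits, 4 misses, 0 evictions

Hit rate = 10/14 = 5/7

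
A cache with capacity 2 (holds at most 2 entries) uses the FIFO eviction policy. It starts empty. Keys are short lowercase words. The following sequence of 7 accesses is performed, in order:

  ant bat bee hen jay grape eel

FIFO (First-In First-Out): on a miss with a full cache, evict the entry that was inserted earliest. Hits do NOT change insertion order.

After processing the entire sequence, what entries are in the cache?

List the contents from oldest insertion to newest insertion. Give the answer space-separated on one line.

Answer: grape eel

Derivation:
FIFO simulation (capacity=2):
  1. access ant: MISS. Cache (old->new): [ant]
  2. access bat: MISS. Cache (old->new): [ant bat]
  3. access bee: MISS, evict ant. Cache (old->new): [bat bee]
  4. access hen: MISS, evict bat. Cache (old->new): [bee hen]
  5. access jay: MISS, evict bee. Cache (old->new): [hen jay]
  6. access grape: MISS, evict hen. Cache (old->new): [jay grape]
  7. access eel: MISS, evict jay. Cache (old->new): [grape eel]
Total: 0 hits, 7 misses, 5 evictions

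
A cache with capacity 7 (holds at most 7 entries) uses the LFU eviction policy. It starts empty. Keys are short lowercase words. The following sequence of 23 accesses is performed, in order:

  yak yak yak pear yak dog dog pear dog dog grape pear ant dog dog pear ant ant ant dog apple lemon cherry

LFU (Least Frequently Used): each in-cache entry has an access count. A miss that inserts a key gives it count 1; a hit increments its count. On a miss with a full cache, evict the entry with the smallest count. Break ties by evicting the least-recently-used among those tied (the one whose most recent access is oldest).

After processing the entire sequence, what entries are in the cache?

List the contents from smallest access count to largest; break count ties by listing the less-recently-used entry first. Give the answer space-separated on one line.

Answer: apple lemon cherry yak pear ant dog

Derivation:
LFU simulation (capacity=7):
  1. access yak: MISS. Cache: [yak(c=1)]
  2. access yak: HIT, count now 2. Cache: [yak(c=2)]
  3. access yak: HIT, count now 3. Cache: [yak(c=3)]
  4. access pear: MISS. Cache: [pear(c=1) yak(c=3)]
  5. access yak: HIT, count now 4. Cache: [pear(c=1) yak(c=4)]
  6. access dog: MISS. Cache: [pear(c=1) dog(c=1) yak(c=4)]
  7. access dog: HIT, count now 2. Cache: [pear(c=1) dog(c=2) yak(c=4)]
  8. access pear: HIT, count now 2. Cache: [dog(c=2) pear(c=2) yak(c=4)]
  9. access dog: HIT, count now 3. Cache: [pear(c=2) dog(c=3) yak(c=4)]
  10. access dog: HIT, count now 4. Cache: [pear(c=2) yak(c=4) dog(c=4)]
  11. access grape: MISS. Cache: [grape(c=1) pear(c=2) yak(c=4) dog(c=4)]
  12. access pear: HIT, count now 3. Cache: [grape(c=1) pear(c=3) yak(c=4) dog(c=4)]
  13. access ant: MISS. Cache: [grape(c=1) ant(c=1) pear(c=3) yak(c=4) dog(c=4)]
  14. access dog: HIT, count now 5. Cache: [grape(c=1) ant(c=1) pear(c=3) yak(c=4) dog(c=5)]
  15. access dog: HIT, count now 6. Cache: [grape(c=1) ant(c=1) pear(c=3) yak(c=4) dog(c=6)]
  16. access pear: HIT, count now 4. Cache: [grape(c=1) ant(c=1) yak(c=4) pear(c=4) dog(c=6)]
  17. access ant: HIT, count now 2. Cache: [grape(c=1) ant(c=2) yak(c=4) pear(c=4) dog(c=6)]
  18. access ant: HIT, count now 3. Cache: [grape(c=1) ant(c=3) yak(c=4) pear(c=4) dog(c=6)]
  19. access ant: HIT, count now 4. Cache: [grape(c=1) yak(c=4) pear(c=4) ant(c=4) dog(c=6)]
  20. access dog: HIT, count now 7. Cache: [grape(c=1) yak(c=4) pear(c=4) ant(c=4) dog(c=7)]
  21. access apple: MISS. Cache: [grape(c=1) apple(c=1) yak(c=4) pear(c=4) ant(c=4) dog(c=7)]
  22. access lemon: MISS. Cache: [grape(c=1) apple(c=1) lemon(c=1) yak(c=4) pear(c=4) ant(c=4) dog(c=7)]
  23. access cherry: MISS, evict grape(c=1). Cache: [apple(c=1) lemon(c=1) cherry(c=1) yak(c=4) pear(c=4) ant(c=4) dog(c=7)]
Total: 15 hits, 8 misses, 1 evictions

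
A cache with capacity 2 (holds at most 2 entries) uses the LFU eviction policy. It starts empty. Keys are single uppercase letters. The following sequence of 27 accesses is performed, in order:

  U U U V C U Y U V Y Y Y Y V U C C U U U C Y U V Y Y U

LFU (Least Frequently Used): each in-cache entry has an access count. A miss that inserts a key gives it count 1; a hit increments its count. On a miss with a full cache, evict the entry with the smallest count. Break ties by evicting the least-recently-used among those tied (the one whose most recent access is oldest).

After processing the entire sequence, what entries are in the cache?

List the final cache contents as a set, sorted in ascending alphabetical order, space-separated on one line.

LFU simulation (capacity=2):
  1. access U: MISS. Cache: [U(c=1)]
  2. access U: HIT, count now 2. Cache: [U(c=2)]
  3. access U: HIT, count now 3. Cache: [U(c=3)]
  4. access V: MISS. Cache: [V(c=1) U(c=3)]
  5. access C: MISS, evict V(c=1). Cache: [C(c=1) U(c=3)]
  6. access U: HIT, count now 4. Cache: [C(c=1) U(c=4)]
  7. access Y: MISS, evict C(c=1). Cache: [Y(c=1) U(c=4)]
  8. access U: HIT, count now 5. Cache: [Y(c=1) U(c=5)]
  9. access V: MISS, evict Y(c=1). Cache: [V(c=1) U(c=5)]
  10. access Y: MISS, evict V(c=1). Cache: [Y(c=1) U(c=5)]
  11. access Y: HIT, count now 2. Cache: [Y(c=2) U(c=5)]
  12. access Y: HIT, count now 3. Cache: [Y(c=3) U(c=5)]
  13. access Y: HIT, count now 4. Cache: [Y(c=4) U(c=5)]
  14. access V: MISS, evict Y(c=4). Cache: [V(c=1) U(c=5)]
  15. access U: HIT, count now 6. Cache: [V(c=1) U(c=6)]
  16. access C: MISS, evict V(c=1). Cache: [C(c=1) U(c=6)]
  17. access C: HIT, count now 2. Cache: [C(c=2) U(c=6)]
  18. access U: HIT, count now 7. Cache: [C(c=2) U(c=7)]
  19. access U: HIT, count now 8. Cache: [C(c=2) U(c=8)]
  20. access U: HIT, count now 9. Cache: [C(c=2) U(c=9)]
  21. access C: HIT, count now 3. Cache: [C(c=3) U(c=9)]
  22. access Y: MISS, evict C(c=3). Cache: [Y(c=1) U(c=9)]
  23. access U: HIT, count now 10. Cache: [Y(c=1) U(c=10)]
  24. access V: MISS, evict Y(c=1). Cache: [V(c=1) U(c=10)]
  25. access Y: MISS, evict V(c=1). Cache: [Y(c=1) U(c=10)]
  26. access Y: HIT, count now 2. Cache: [Y(c=2) U(c=10)]
  27. access U: HIT, count now 11. Cache: [Y(c=2) U(c=11)]
Total: 16 hits, 11 misses, 9 evictions

Answer: U Y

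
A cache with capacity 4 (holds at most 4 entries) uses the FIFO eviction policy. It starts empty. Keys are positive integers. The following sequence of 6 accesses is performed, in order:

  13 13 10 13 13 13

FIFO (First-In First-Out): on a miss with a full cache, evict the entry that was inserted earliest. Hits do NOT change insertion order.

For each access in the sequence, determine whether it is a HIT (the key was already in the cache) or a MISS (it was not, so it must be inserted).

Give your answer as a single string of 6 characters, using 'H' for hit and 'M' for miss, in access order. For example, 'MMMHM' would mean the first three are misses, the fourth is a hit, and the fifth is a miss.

Answer: MHMHHH

Derivation:
FIFO simulation (capacity=4):
  1. access 13: MISS. Cache (old->new): [13]
  2. access 13: HIT. Cache (old->new): [13]
  3. access 10: MISS. Cache (old->new): [13 10]
  4. access 13: HIT. Cache (old->new): [13 10]
  5. access 13: HIT. Cache (old->new): [13 10]
  6. access 13: HIT. Cache (old->new): [13 10]
Total: 4 hits, 2 misses, 0 evictions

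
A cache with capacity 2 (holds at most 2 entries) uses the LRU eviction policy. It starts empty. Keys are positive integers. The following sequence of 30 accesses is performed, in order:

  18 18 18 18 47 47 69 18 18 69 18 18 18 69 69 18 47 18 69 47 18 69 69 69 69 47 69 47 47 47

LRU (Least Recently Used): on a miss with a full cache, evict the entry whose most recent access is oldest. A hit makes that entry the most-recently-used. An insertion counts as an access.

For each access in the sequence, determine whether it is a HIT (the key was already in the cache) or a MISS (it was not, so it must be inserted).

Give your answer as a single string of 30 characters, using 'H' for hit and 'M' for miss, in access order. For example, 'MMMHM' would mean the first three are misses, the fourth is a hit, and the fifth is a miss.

Answer: MHHHMHMMHHHHHHHHMHMMMMHHHMHHHH

Derivation:
LRU simulation (capacity=2):
  1. access 18: MISS. Cache (LRU->MRU): [18]
  2. access 18: HIT. Cache (LRU->MRU): [18]
  3. access 18: HIT. Cache (LRU->MRU): [18]
  4. access 18: HIT. Cache (LRU->MRU): [18]
  5. access 47: MISS. Cache (LRU->MRU): [18 47]
  6. access 47: HIT. Cache (LRU->MRU): [18 47]
  7. access 69: MISS, evict 18. Cache (LRU->MRU): [47 69]
  8. access 18: MISS, evict 47. Cache (LRU->MRU): [69 18]
  9. access 18: HIT. Cache (LRU->MRU): [69 18]
  10. access 69: HIT. Cache (LRU->MRU): [18 69]
  11. access 18: HIT. Cache (LRU->MRU): [69 18]
  12. access 18: HIT. Cache (LRU->MRU): [69 18]
  13. access 18: HIT. Cache (LRU->MRU): [69 18]
  14. access 69: HIT. Cache (LRU->MRU): [18 69]
  15. access 69: HIT. Cache (LRU->MRU): [18 69]
  16. access 18: HIT. Cache (LRU->MRU): [69 18]
  17. access 47: MISS, evict 69. Cache (LRU->MRU): [18 47]
  18. access 18: HIT. Cache (LRU->MRU): [47 18]
  19. access 69: MISS, evict 47. Cache (LRU->MRU): [18 69]
  20. access 47: MISS, evict 18. Cache (LRU->MRU): [69 47]
  21. access 18: MISS, evict 69. Cache (LRU->MRU): [47 18]
  22. access 69: MISS, evict 47. Cache (LRU->MRU): [18 69]
  23. access 69: HIT. Cache (LRU->MRU): [18 69]
  24. access 69: HIT. Cache (LRU->MRU): [18 69]
  25. access 69: HIT. Cache (LRU->MRU): [18 69]
  26. access 47: MISS, evict 18. Cache (LRU->MRU): [69 47]
  27. access 69: HIT. Cache (LRU->MRU): [47 69]
  28. access 47: HIT. Cache (LRU->MRU): [69 47]
  29. access 47: HIT. Cache (LRU->MRU): [69 47]
  30. access 47: HIT. Cache (LRU->MRU): [69 47]
Total: 20 hits, 10 misses, 8 evictions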